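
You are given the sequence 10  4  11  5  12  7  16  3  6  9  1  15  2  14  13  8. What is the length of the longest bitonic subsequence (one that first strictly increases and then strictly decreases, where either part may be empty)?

inc[i] = longest strictly increasing subsequence ending at i; dec[i] = longest strictly decreasing subsequence starting at i:
i:      1  2  3  4  5  6  7  8  9 10 11 12 13 14 15 16
a[i]:  10  4 11  5 12  7 16  3  6  9  1 15  2 14 13  8
inc:    1  1  2  2  3  3  4  1  3  4  1  5  2  5  5  4
dec:    4  3  4  3  4  3  5  2  2  2  1  4  1  3  2  1
Best peak at i=7 (value 16): inc=4, dec=5, length 4+5−1 = 8.

8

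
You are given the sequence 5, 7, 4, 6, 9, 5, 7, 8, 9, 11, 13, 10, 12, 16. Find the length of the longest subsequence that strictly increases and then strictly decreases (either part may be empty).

8

inc[i] = longest strictly increasing subsequence ending at i; dec[i] = longest strictly decreasing subsequence starting at i:
i:      1  2  3  4  5  6  7  8  9 10 11 12 13 14
a[i]:   5  7  4  6  9  5  7  8  9 11 13 10 12 16
inc:    1  2  1  2  3  2  3  4  5  6  7  6  7  8
dec:    2  3  1  2  2  1  1  1  1  2  2  1  1  1
Best peak at i=11 (value 13): inc=7, dec=2, length 7+2−1 = 8.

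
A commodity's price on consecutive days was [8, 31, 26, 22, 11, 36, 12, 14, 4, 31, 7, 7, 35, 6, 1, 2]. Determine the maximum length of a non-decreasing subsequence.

Let dp[i] be the length of the longest such subsequence ending at index i:
i:      1  2  3  4  5  6  7  8  9 10 11 12 13 14 15 16
a[i]:   8 31 26 22 11 36 12 14  4 31  7  7 35  6  1  2
dp:     1  2  2  2  2  3  3  4  1  5  2  3  6  2  1  2
Maximum dp value is 6.

6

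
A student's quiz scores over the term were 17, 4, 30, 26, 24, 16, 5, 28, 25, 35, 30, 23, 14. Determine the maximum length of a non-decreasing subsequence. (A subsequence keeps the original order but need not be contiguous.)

Track the smallest tail for each achievable length (allowing ties):
17 → extends → [17]
4 → replaces 17 → [4]
30 → extends → [4, 30]
26 → replaces 30 → [4, 26]
24 → replaces 26 → [4, 24]
16 → replaces 24 → [4, 16]
5 → replaces 16 → [4, 5]
28 → extends → [4, 5, 28]
25 → replaces 28 → [4, 5, 25]
35 → extends → [4, 5, 25, 35]
30 → replaces 35 → [4, 5, 25, 30]
23 → replaces 25 → [4, 5, 23, 30]
14 → replaces 23 → [4, 5, 14, 30]
Four tails, so the longest non-decreasing subsequence has length 4 (e.g. 17, 26, 28, 35).

4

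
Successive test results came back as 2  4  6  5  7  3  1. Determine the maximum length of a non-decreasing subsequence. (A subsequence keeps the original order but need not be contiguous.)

4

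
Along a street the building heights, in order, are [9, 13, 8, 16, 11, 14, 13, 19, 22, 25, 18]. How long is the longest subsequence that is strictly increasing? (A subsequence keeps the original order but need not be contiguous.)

6

Track the smallest tail for each achievable length (strict):
9 → extends → [9]
13 → extends → [9, 13]
8 → replaces 9 → [8, 13]
16 → extends → [8, 13, 16]
11 → replaces 13 → [8, 11, 16]
14 → replaces 16 → [8, 11, 14]
13 → replaces 14 → [8, 11, 13]
19 → extends → [8, 11, 13, 19]
22 → extends → [8, 11, 13, 19, 22]
25 → extends → [8, 11, 13, 19, 22, 25]
18 → replaces 19 → [8, 11, 13, 18, 22, 25]
Six tails, so the longest strictly increasing subsequence has length 6 (e.g. 9, 13, 16, 19, 22, 25).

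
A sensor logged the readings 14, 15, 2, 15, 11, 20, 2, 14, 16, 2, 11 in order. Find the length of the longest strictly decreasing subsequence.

Negate each value so 'decreasing' becomes 'increasing', then run patience tails on the negated sequence:
-14 → extends → [-14]
-15 → replaces -14 → [-15]
-2 → extends → [-15, -2]
-15 → already a tail → [-15, -2]
-11 → replaces -2 → [-15, -11]
-20 → replaces -15 → [-20, -11]
-2 → extends → [-20, -11, -2]
-14 → replaces -11 → [-20, -14, -2]
-16 → replaces -14 → [-20, -16, -2]
-2 → already a tail → [-20, -16, -2]
-11 → replaces -2 → [-20, -16, -11]
Three tails, so the longest strictly decreasing subsequence of the original has length 3.

3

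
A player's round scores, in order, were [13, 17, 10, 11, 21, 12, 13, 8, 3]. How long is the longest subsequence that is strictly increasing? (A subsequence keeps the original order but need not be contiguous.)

Track the smallest tail for each achievable length (strict):
13 → extends → [13]
17 → extends → [13, 17]
10 → replaces 13 → [10, 17]
11 → replaces 17 → [10, 11]
21 → extends → [10, 11, 21]
12 → replaces 21 → [10, 11, 12]
13 → extends → [10, 11, 12, 13]
8 → replaces 10 → [8, 11, 12, 13]
3 → replaces 8 → [3, 11, 12, 13]
Four tails, so the longest strictly increasing subsequence has length 4 (e.g. 10, 11, 12, 13).

4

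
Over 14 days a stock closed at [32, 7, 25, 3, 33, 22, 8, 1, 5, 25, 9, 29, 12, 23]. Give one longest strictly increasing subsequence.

Patience tails give the LIS length; then backtrack through the dp parents:
32 → extends → [32]
7 → replaces 32 → [7]
25 → extends → [7, 25]
3 → replaces 7 → [3, 25]
33 → extends → [3, 25, 33]
22 → replaces 25 → [3, 22, 33]
8 → replaces 22 → [3, 8, 33]
1 → replaces 3 → [1, 8, 33]
5 → replaces 8 → [1, 5, 33]
25 → replaces 33 → [1, 5, 25]
9 → replaces 25 → [1, 5, 9]
29 → extends → [1, 5, 9, 29]
12 → replaces 29 → [1, 5, 9, 12]
23 → extends → [1, 5, 9, 12, 23]
Length 5; one witness is 7, 8, 9, 12, 23.

7, 8, 9, 12, 23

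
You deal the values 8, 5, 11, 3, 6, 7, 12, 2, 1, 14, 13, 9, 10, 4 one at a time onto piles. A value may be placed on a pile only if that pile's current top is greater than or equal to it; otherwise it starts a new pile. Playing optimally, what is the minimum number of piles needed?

5

Place each on the leftmost legal pile:
8 → new pile 1 (tops now [8])
5 → pile 1 (tops now [5])
11 → new pile 2 (tops now [5, 11])
3 → pile 1 (tops now [3, 11])
6 → pile 2 (tops now [3, 6])
7 → new pile 3 (tops now [3, 6, 7])
12 → new pile 4 (tops now [3, 6, 7, 12])
2 → pile 1 (tops now [2, 6, 7, 12])
1 → pile 1 (tops now [1, 6, 7, 12])
14 → new pile 5 (tops now [1, 6, 7, 12, 14])
13 → pile 5 (tops now [1, 6, 7, 12, 13])
9 → pile 4 (tops now [1, 6, 7, 9, 13])
10 → pile 5 (tops now [1, 6, 7, 9, 10])
4 → pile 2 (tops now [1, 4, 7, 9, 10])
Five piles.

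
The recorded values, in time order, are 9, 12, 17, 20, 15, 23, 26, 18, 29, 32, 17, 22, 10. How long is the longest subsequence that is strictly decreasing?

Let dp[i] be the longest strictly decreasing subsequence ending at i:
i:      1  2  3  4  5  6  7  8  9 10 11 12 13
a[i]:   9 12 17 20 15 23 26 18 29 32 17 22 10
dp:     1  1  1  1  2  1  1  2  1  1  3  2  4
Maximum is 4.

4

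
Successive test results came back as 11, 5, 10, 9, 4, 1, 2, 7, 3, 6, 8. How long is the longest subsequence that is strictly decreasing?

5

Negate each value so 'decreasing' becomes 'increasing', then run patience tails on the negated sequence:
-11 → extends → [-11]
-5 → extends → [-11, -5]
-10 → replaces -5 → [-11, -10]
-9 → extends → [-11, -10, -9]
-4 → extends → [-11, -10, -9, -4]
-1 → extends → [-11, -10, -9, -4, -1]
-2 → replaces -1 → [-11, -10, -9, -4, -2]
-7 → replaces -4 → [-11, -10, -9, -7, -2]
-3 → replaces -2 → [-11, -10, -9, -7, -3]
-6 → replaces -3 → [-11, -10, -9, -7, -6]
-8 → replaces -7 → [-11, -10, -9, -8, -6]
Five tails, so the longest strictly decreasing subsequence of the original has length 5.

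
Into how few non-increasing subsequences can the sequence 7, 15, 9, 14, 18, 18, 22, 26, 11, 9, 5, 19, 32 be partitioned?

The minimum number of non-increasing subsequences covering a sequence equals the length of its longest strictly increasing subsequence.
LIS length is 7 (e.g. 7, 9, 14, 18, 22, 26, 32), so 7 piles are needed.

7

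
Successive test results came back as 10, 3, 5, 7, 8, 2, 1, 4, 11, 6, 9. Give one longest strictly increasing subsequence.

Patience tails give the LIS length; then backtrack through the dp parents:
10 → extends → [10]
3 → replaces 10 → [3]
5 → extends → [3, 5]
7 → extends → [3, 5, 7]
8 → extends → [3, 5, 7, 8]
2 → replaces 3 → [2, 5, 7, 8]
1 → replaces 2 → [1, 5, 7, 8]
4 → replaces 5 → [1, 4, 7, 8]
11 → extends → [1, 4, 7, 8, 11]
6 → replaces 7 → [1, 4, 6, 8, 11]
9 → replaces 11 → [1, 4, 6, 8, 9]
Length 5; one witness is 3, 5, 7, 8, 11.

3, 5, 7, 8, 11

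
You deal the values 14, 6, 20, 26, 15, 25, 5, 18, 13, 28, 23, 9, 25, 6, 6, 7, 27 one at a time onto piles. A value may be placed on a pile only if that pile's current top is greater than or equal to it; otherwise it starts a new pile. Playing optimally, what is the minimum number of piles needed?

6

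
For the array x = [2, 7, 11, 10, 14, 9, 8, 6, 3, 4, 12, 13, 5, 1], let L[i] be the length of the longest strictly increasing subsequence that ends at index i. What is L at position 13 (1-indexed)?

dp[i] = 1 + max{dp[j] : j<i, x[j]<x[i]} (or 1 if no such j):
i:      1  2  3  4  5  6  7  8  9 10 11 12 13 14
x[i]:   2  7 11 10 14  9  8  6  3  4 12 13  5  1
dp:     1  2  3  3  4  3  3  2  2  3  4  5  4  1
At index 13 the value is 4.

4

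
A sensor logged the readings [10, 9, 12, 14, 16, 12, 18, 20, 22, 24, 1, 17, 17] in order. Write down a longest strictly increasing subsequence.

Patience tails give the LIS length; then backtrack through the dp parents:
10 → extends → [10]
9 → replaces 10 → [9]
12 → extends → [9, 12]
14 → extends → [9, 12, 14]
16 → extends → [9, 12, 14, 16]
12 → already a tail → [9, 12, 14, 16]
18 → extends → [9, 12, 14, 16, 18]
20 → extends → [9, 12, 14, 16, 18, 20]
22 → extends → [9, 12, 14, 16, 18, 20, 22]
24 → extends → [9, 12, 14, 16, 18, 20, 22, 24]
1 → replaces 9 → [1, 12, 14, 16, 18, 20, 22, 24]
17 → replaces 18 → [1, 12, 14, 16, 17, 20, 22, 24]
17 → already a tail → [1, 12, 14, 16, 17, 20, 22, 24]
Length 8; one witness is 10, 12, 14, 16, 18, 20, 22, 24.

10, 12, 14, 16, 18, 20, 22, 24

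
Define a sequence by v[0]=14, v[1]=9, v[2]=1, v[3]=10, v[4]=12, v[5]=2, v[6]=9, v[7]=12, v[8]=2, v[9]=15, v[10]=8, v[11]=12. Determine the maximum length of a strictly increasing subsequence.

Let dp[i] be the length of the longest such subsequence ending at index i:
i:      0  1  2  3  4  5  6  7  8  9 10 11
v[i]:  14  9  1 10 12  2  9 12  2 15  8 12
dp:     1  1  1  2  3  2  3  4  2  5  3  4
Maximum dp value is 5.

5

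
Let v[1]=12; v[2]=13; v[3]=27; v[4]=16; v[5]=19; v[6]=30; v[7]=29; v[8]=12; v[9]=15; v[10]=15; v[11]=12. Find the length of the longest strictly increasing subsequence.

Let dp[i] be the length of the longest such subsequence ending at index i:
i:      1  2  3  4  5  6  7  8  9 10 11
v[i]:  12 13 27 16 19 30 29 12 15 15 12
dp:     1  2  3  3  4  5  5  1  3  3  1
Maximum dp value is 5.

5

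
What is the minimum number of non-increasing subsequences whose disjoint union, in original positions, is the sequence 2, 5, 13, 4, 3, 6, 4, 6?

Place each on the leftmost legal pile:
2 → new pile 1 (tops now [2])
5 → new pile 2 (tops now [2, 5])
13 → new pile 3 (tops now [2, 5, 13])
4 → pile 2 (tops now [2, 4, 13])
3 → pile 2 (tops now [2, 3, 13])
6 → pile 3 (tops now [2, 3, 6])
4 → pile 3 (tops now [2, 3, 4])
6 → new pile 4 (tops now [2, 3, 4, 6])
Four piles.

4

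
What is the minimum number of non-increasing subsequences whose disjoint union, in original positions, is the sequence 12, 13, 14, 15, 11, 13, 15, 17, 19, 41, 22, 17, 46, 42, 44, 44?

9

Place each on the leftmost legal pile:
12 → new pile 1 (tops now [12])
13 → new pile 2 (tops now [12, 13])
14 → new pile 3 (tops now [12, 13, 14])
15 → new pile 4 (tops now [12, 13, 14, 15])
11 → pile 1 (tops now [11, 13, 14, 15])
13 → pile 2 (tops now [11, 13, 14, 15])
15 → pile 4 (tops now [11, 13, 14, 15])
17 → new pile 5 (tops now [11, 13, 14, 15, 17])
19 → new pile 6 (tops now [11, 13, 14, 15, 17, 19])
41 → new pile 7 (tops now [11, 13, 14, 15, 17, 19, 41])
22 → pile 7 (tops now [11, 13, 14, 15, 17, 19, 22])
17 → pile 5 (tops now [11, 13, 14, 15, 17, 19, 22])
46 → new pile 8 (tops now [11, 13, 14, 15, 17, 19, 22, 46])
42 → pile 8 (tops now [11, 13, 14, 15, 17, 19, 22, 42])
44 → new pile 9 (tops now [11, 13, 14, 15, 17, 19, 22, 42, 44])
44 → pile 9 (tops now [11, 13, 14, 15, 17, 19, 22, 42, 44])
Nine piles.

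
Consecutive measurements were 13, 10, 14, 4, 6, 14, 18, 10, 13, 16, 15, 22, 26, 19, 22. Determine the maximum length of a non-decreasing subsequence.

Let dp[i] be the length of the longest such subsequence ending at index i:
i:      1  2  3  4  5  6  7  8  9 10 11 12 13 14 15
a[i]:  13 10 14  4  6 14 18 10 13 16 15 22 26 19 22
dp:     1  1  2  1  2  3  4  3  4  5  5  6  7  6  7
Maximum dp value is 7.

7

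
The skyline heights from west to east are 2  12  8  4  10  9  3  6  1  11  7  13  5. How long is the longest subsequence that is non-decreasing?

Track the smallest tail for each achievable length (allowing ties):
2 → extends → [2]
12 → extends → [2, 12]
8 → replaces 12 → [2, 8]
4 → replaces 8 → [2, 4]
10 → extends → [2, 4, 10]
9 → replaces 10 → [2, 4, 9]
3 → replaces 4 → [2, 3, 9]
6 → replaces 9 → [2, 3, 6]
1 → replaces 2 → [1, 3, 6]
11 → extends → [1, 3, 6, 11]
7 → replaces 11 → [1, 3, 6, 7]
13 → extends → [1, 3, 6, 7, 13]
5 → replaces 6 → [1, 3, 5, 7, 13]
Five tails, so the longest non-decreasing subsequence has length 5 (e.g. 2, 8, 10, 11, 13).

5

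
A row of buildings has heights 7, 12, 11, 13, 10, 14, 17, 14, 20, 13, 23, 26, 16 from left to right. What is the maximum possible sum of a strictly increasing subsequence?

132

Let S[i] be the best sum of a strictly increasing subsequence ending at i:
i:       1   2   3   4   5   6   7   8   9  10  11  12  13
a[i]:    7  12  11  13  10  14  17  14  20  13  23  26  16
S:       7  19  18  32  17  46  63  46  83  32 106 132  62
Maximum is 132 (e.g. 7 + 12 + 13 + 14 + 17 + 20 + 23 + 26).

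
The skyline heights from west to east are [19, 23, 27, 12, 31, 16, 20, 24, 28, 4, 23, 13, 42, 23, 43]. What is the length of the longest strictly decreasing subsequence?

4

Let dp[i] be the longest strictly decreasing subsequence ending at i:
i:      1  2  3  4  5  6  7  8  9 10 11 12 13 14 15
a[i]:  19 23 27 12 31 16 20 24 28  4 23 13 42 23 43
dp:     1  1  1  2  1  2  2  2  2  3  3  4  1  3  1
Maximum is 4.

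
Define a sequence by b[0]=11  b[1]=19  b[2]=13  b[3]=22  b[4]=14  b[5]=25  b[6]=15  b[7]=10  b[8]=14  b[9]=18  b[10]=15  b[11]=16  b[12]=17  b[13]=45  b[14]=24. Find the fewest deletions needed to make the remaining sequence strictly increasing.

Fewest deletions = n − (longest strictly increasing subsequence).
i:      0  1  2  3  4  5  6  7  8  9 10 11 12 13 14
b[i]:  11 19 13 22 14 25 15 10 14 18 15 16 17 45 24
dp:     1  2  2  3  3  4  4  1  3  5  4  5  6  7  7
max dp = 7, so deletions = 15 − 7 = 8.

8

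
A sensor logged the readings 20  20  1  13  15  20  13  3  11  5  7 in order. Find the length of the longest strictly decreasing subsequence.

5

Let dp[i] be the longest strictly decreasing subsequence ending at i:
i:      1  2  3  4  5  6  7  8  9 10 11
a[i]:  20 20  1 13 15 20 13  3 11  5  7
dp:     1  1  2  2  2  1  3  4  4  5  5
Maximum is 5.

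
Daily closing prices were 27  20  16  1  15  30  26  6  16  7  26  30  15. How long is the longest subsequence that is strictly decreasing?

5

Negate each value so 'decreasing' becomes 'increasing', then run patience tails on the negated sequence:
-27 → extends → [-27]
-20 → extends → [-27, -20]
-16 → extends → [-27, -20, -16]
-1 → extends → [-27, -20, -16, -1]
-15 → replaces -1 → [-27, -20, -16, -15]
-30 → replaces -27 → [-30, -20, -16, -15]
-26 → replaces -20 → [-30, -26, -16, -15]
-6 → extends → [-30, -26, -16, -15, -6]
-16 → already a tail → [-30, -26, -16, -15, -6]
-7 → replaces -6 → [-30, -26, -16, -15, -7]
-26 → already a tail → [-30, -26, -16, -15, -7]
-30 → already a tail → [-30, -26, -16, -15, -7]
-15 → already a tail → [-30, -26, -16, -15, -7]
Five tails, so the longest strictly decreasing subsequence of the original has length 5.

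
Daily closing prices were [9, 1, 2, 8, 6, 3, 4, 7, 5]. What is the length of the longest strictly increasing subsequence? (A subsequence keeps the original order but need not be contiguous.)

5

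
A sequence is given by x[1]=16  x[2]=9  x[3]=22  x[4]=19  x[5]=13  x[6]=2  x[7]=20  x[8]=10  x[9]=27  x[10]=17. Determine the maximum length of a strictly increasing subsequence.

4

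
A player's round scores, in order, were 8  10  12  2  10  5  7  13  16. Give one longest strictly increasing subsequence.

8, 10, 12, 13, 16

Patience tails give the LIS length; then backtrack through the dp parents:
8 → extends → [8]
10 → extends → [8, 10]
12 → extends → [8, 10, 12]
2 → replaces 8 → [2, 10, 12]
10 → already a tail → [2, 10, 12]
5 → replaces 10 → [2, 5, 12]
7 → replaces 12 → [2, 5, 7]
13 → extends → [2, 5, 7, 13]
16 → extends → [2, 5, 7, 13, 16]
Length 5; one witness is 8, 10, 12, 13, 16.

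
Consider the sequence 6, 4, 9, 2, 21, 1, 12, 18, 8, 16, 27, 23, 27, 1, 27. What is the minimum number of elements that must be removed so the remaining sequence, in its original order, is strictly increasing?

Fewest deletions = n − (longest strictly increasing subsequence).
Patience tails:
6 → extends → [6]
4 → replaces 6 → [4]
9 → extends → [4, 9]
2 → replaces 4 → [2, 9]
21 → extends → [2, 9, 21]
1 → replaces 2 → [1, 9, 21]
12 → replaces 21 → [1, 9, 12]
18 → extends → [1, 9, 12, 18]
8 → replaces 9 → [1, 8, 12, 18]
16 → replaces 18 → [1, 8, 12, 16]
27 → extends → [1, 8, 12, 16, 27]
23 → replaces 27 → [1, 8, 12, 16, 23]
27 → extends → [1, 8, 12, 16, 23, 27]
1 → already a tail → [1, 8, 12, 16, 23, 27]
27 → already a tail → [1, 8, 12, 16, 23, 27]
Longest strictly increasing subsequence has length 6, so deletions = 15 − 6 = 9.

9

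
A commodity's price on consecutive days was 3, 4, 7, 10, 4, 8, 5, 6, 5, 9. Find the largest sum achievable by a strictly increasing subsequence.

Let S[i] be the best sum of a strictly increasing subsequence ending at i:
i:      1  2  3  4  5  6  7  8  9 10
a[i]:   3  4  7 10  4  8  5  6  5  9
S:      3  7 14 24  7 22 12 18 12 31
Maximum is 31 (e.g. 3 + 4 + 7 + 8 + 9).

31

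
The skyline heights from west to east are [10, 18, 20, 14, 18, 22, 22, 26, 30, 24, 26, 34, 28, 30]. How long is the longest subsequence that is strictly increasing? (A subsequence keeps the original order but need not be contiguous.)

8

Track the smallest tail for each achievable length (strict):
10 → extends → [10]
18 → extends → [10, 18]
20 → extends → [10, 18, 20]
14 → replaces 18 → [10, 14, 20]
18 → replaces 20 → [10, 14, 18]
22 → extends → [10, 14, 18, 22]
22 → already a tail → [10, 14, 18, 22]
26 → extends → [10, 14, 18, 22, 26]
30 → extends → [10, 14, 18, 22, 26, 30]
24 → replaces 26 → [10, 14, 18, 22, 24, 30]
26 → replaces 30 → [10, 14, 18, 22, 24, 26]
34 → extends → [10, 14, 18, 22, 24, 26, 34]
28 → replaces 34 → [10, 14, 18, 22, 24, 26, 28]
30 → extends → [10, 14, 18, 22, 24, 26, 28, 30]
Eight tails, so the longest strictly increasing subsequence has length 8 (e.g. 10, 18, 20, 22, 24, 26, 28, 30).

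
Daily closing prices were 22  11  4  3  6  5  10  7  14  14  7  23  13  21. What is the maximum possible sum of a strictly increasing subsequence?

Let S[i] be the best sum of a strictly increasing subsequence ending at i:
i:      1  2  3  4  5  6  7  8  9 10 11 12 13 14
a[i]:  22 11  4  3  6  5 10  7 14 14  7 23 13 21
S:     22 11  4  3 10  9 20 17 34 34 17 57 33 55
Maximum is 57 (e.g. 4 + 6 + 10 + 14 + 23).

57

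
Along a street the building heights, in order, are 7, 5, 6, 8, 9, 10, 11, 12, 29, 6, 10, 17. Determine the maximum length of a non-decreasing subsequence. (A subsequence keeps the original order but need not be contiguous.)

Track the smallest tail for each achievable length (allowing ties):
7 → extends → [7]
5 → replaces 7 → [5]
6 → extends → [5, 6]
8 → extends → [5, 6, 8]
9 → extends → [5, 6, 8, 9]
10 → extends → [5, 6, 8, 9, 10]
11 → extends → [5, 6, 8, 9, 10, 11]
12 → extends → [5, 6, 8, 9, 10, 11, 12]
29 → extends → [5, 6, 8, 9, 10, 11, 12, 29]
6 → replaces 8 → [5, 6, 6, 9, 10, 11, 12, 29]
10 → replaces 11 → [5, 6, 6, 9, 10, 10, 12, 29]
17 → replaces 29 → [5, 6, 6, 9, 10, 10, 12, 17]
Eight tails, so the longest non-decreasing subsequence has length 8 (e.g. 5, 6, 8, 9, 10, 11, 12, 29).

8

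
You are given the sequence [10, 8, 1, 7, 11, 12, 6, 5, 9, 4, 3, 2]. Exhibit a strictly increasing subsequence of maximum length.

Patience tails give the LIS length; then backtrack through the dp parents:
10 → extends → [10]
8 → replaces 10 → [8]
1 → replaces 8 → [1]
7 → extends → [1, 7]
11 → extends → [1, 7, 11]
12 → extends → [1, 7, 11, 12]
6 → replaces 7 → [1, 6, 11, 12]
5 → replaces 6 → [1, 5, 11, 12]
9 → replaces 11 → [1, 5, 9, 12]
4 → replaces 5 → [1, 4, 9, 12]
3 → replaces 4 → [1, 3, 9, 12]
2 → replaces 3 → [1, 2, 9, 12]
Length 4; one witness is 1, 7, 11, 12.

1, 7, 11, 12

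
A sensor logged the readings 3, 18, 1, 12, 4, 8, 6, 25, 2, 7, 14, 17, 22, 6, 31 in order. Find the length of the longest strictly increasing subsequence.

8

Let dp[i] be the length of the longest such subsequence ending at index i:
i:      1  2  3  4  5  6  7  8  9 10 11 12 13 14 15
a[i]:   3 18  1 12  4  8  6 25  2  7 14 17 22  6 31
dp:     1  2  1  2  2  3  3  4  2  4  5  6  7  3  8
Maximum dp value is 8.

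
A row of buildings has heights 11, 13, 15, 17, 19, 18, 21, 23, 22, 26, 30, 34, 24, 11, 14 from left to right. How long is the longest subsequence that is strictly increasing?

Let dp[i] be the length of the longest such subsequence ending at index i:
i:      1  2  3  4  5  6  7  8  9 10 11 12 13 14 15
a[i]:  11 13 15 17 19 18 21 23 22 26 30 34 24 11 14
dp:     1  2  3  4  5  5  6  7  7  8  9 10  8  1  3
Maximum dp value is 10.

10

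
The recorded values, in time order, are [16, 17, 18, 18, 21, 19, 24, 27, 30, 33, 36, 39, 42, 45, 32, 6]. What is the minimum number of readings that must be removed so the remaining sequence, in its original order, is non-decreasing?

3

Fewest deletions = n − (longest non-decreasing subsequence).
i:      1  2  3  4  5  6  7  8  9 10 11 12 13 14 15 16
a[i]:  16 17 18 18 21 19 24 27 30 33 36 39 42 45 32  6
dp:     1  2  3  4  5  5  6  7  8  9 10 11 12 13  9  1
max dp = 13, so deletions = 16 − 13 = 3.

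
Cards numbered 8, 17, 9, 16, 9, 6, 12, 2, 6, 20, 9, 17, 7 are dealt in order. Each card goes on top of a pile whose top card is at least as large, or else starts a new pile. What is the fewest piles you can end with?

The minimum number of non-increasing subsequences covering a sequence equals the length of its longest strictly increasing subsequence.
LIS length is 4 (e.g. 8, 9, 16, 20), so 4 piles are needed.

4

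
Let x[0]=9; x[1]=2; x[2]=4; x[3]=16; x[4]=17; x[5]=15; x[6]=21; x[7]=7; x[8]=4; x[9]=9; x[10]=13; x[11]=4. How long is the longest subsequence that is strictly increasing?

5

Track the smallest tail for each achievable length (strict):
9 → extends → [9]
2 → replaces 9 → [2]
4 → extends → [2, 4]
16 → extends → [2, 4, 16]
17 → extends → [2, 4, 16, 17]
15 → replaces 16 → [2, 4, 15, 17]
21 → extends → [2, 4, 15, 17, 21]
7 → replaces 15 → [2, 4, 7, 17, 21]
4 → already a tail → [2, 4, 7, 17, 21]
9 → replaces 17 → [2, 4, 7, 9, 21]
13 → replaces 21 → [2, 4, 7, 9, 13]
4 → already a tail → [2, 4, 7, 9, 13]
Five tails, so the longest strictly increasing subsequence has length 5 (e.g. 2, 4, 16, 17, 21).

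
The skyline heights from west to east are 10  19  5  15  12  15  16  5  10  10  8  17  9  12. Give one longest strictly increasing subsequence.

10, 12, 15, 16, 17

Patience tails give the LIS length; then backtrack through the dp parents:
10 → extends → [10]
19 → extends → [10, 19]
5 → replaces 10 → [5, 19]
15 → replaces 19 → [5, 15]
12 → replaces 15 → [5, 12]
15 → extends → [5, 12, 15]
16 → extends → [5, 12, 15, 16]
5 → already a tail → [5, 12, 15, 16]
10 → replaces 12 → [5, 10, 15, 16]
10 → already a tail → [5, 10, 15, 16]
8 → replaces 10 → [5, 8, 15, 16]
17 → extends → [5, 8, 15, 16, 17]
9 → replaces 15 → [5, 8, 9, 16, 17]
12 → replaces 16 → [5, 8, 9, 12, 17]
Length 5; one witness is 10, 12, 15, 16, 17.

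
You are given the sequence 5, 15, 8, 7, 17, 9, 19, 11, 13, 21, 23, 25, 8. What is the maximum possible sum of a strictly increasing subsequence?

Let S[i] be the best sum of a strictly increasing subsequence ending at i:
i:       1   2   3   4   5   6   7   8   9  10  11  12  13
a[i]:    5  15   8   7  17   9  19  11  13  21  23  25   8
S:       5  20  13  12  37  22  56  33  46  77 100 125  20
Maximum is 125 (e.g. 5 + 15 + 17 + 19 + 21 + 23 + 25).

125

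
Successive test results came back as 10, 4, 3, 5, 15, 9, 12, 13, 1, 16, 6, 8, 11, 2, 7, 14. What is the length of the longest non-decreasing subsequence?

6

Let dp[i] be the length of the longest such subsequence ending at index i:
i:      1  2  3  4  5  6  7  8  9 10 11 12 13 14 15 16
a[i]:  10  4  3  5 15  9 12 13  1 16  6  8 11  2  7 14
dp:     1  1  1  2  3  3  4  5  1  6  3  4  5  2  4  6
Maximum dp value is 6.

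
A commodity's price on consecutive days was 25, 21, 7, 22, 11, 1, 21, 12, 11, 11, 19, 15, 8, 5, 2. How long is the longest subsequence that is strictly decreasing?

8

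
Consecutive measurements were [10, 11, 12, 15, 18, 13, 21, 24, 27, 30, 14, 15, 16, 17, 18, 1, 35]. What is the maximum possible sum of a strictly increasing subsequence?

Let S[i] be the best sum of a strictly increasing subsequence ending at i:
i:       1   2   3   4   5   6   7   8   9  10  11  12  13  14  15  16  17
a[i]:   10  11  12  15  18  13  21  24  27  30  14  15  16  17  18   1  35
S:      10  21  33  48  66  46  87 111 138 168  60  75  91 108 126   1 203
Maximum is 203 (e.g. 10 + 11 + 12 + 15 + 18 + 21 + 24 + 27 + 30 + 35).

203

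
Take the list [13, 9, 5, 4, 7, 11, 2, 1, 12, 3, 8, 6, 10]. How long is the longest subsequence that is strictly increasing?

Track the smallest tail for each achievable length (strict):
13 → extends → [13]
9 → replaces 13 → [9]
5 → replaces 9 → [5]
4 → replaces 5 → [4]
7 → extends → [4, 7]
11 → extends → [4, 7, 11]
2 → replaces 4 → [2, 7, 11]
1 → replaces 2 → [1, 7, 11]
12 → extends → [1, 7, 11, 12]
3 → replaces 7 → [1, 3, 11, 12]
8 → replaces 11 → [1, 3, 8, 12]
6 → replaces 8 → [1, 3, 6, 12]
10 → replaces 12 → [1, 3, 6, 10]
Four tails, so the longest strictly increasing subsequence has length 4 (e.g. 5, 7, 11, 12).

4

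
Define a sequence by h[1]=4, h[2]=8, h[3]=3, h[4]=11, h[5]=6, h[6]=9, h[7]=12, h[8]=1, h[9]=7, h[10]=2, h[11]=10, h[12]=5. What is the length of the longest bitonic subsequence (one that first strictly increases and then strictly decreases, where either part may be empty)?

inc[i] = longest strictly increasing subsequence ending at i; dec[i] = longest strictly decreasing subsequence starting at i:
i:      1  2  3  4  5  6  7  8  9 10 11 12
h[i]:   4  8  3 11  6  9 12  1  7  2 10  5
inc:    1  2  1  3  2  3  4  1  3  2  4  3
dec:    3  3  2  4  2  3  3  1  2  1  2  1
Best peak at i=4 (value 11): inc=3, dec=4, length 3+4−1 = 6.

6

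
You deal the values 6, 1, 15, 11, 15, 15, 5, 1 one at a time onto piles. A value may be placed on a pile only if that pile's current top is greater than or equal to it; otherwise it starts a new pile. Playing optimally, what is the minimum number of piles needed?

Place each on the leftmost legal pile:
6 → new pile 1 (tops now [6])
1 → pile 1 (tops now [1])
15 → new pile 2 (tops now [1, 15])
11 → pile 2 (tops now [1, 11])
15 → new pile 3 (tops now [1, 11, 15])
15 → pile 3 (tops now [1, 11, 15])
5 → pile 2 (tops now [1, 5, 15])
1 → pile 1 (tops now [1, 5, 15])
Three piles.

3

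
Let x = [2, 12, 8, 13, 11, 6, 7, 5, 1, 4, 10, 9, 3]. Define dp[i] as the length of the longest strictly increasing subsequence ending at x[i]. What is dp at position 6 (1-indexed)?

2

dp[i] = 1 + max{dp[j] : j<i, x[j]<x[i]} (or 1 if no such j):
i:      1  2  3  4  5  6  7  8  9 10 11 12 13
x[i]:   2 12  8 13 11  6  7  5  1  4 10  9  3
dp:     1  2  2  3  3  2  3  2  1  2  4  4  2
At index 6 the value is 2.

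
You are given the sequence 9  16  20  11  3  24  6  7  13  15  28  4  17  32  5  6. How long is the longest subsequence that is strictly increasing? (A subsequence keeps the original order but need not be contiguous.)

7

Let dp[i] be the length of the longest such subsequence ending at index i:
i:      1  2  3  4  5  6  7  8  9 10 11 12 13 14 15 16
a[i]:   9 16 20 11  3 24  6  7 13 15 28  4 17 32  5  6
dp:     1  2  3  2  1  4  2  3  4  5  6  2  6  7  3  4
Maximum dp value is 7.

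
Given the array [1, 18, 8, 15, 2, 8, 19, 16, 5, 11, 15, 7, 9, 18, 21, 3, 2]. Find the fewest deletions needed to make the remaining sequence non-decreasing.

10

Fewest deletions = n − (longest non-decreasing subsequence).
Patience tails:
1 → extends → [1]
18 → extends → [1, 18]
8 → replaces 18 → [1, 8]
15 → extends → [1, 8, 15]
2 → replaces 8 → [1, 2, 15]
8 → replaces 15 → [1, 2, 8]
19 → extends → [1, 2, 8, 19]
16 → replaces 19 → [1, 2, 8, 16]
5 → replaces 8 → [1, 2, 5, 16]
11 → replaces 16 → [1, 2, 5, 11]
15 → extends → [1, 2, 5, 11, 15]
7 → replaces 11 → [1, 2, 5, 7, 15]
9 → replaces 15 → [1, 2, 5, 7, 9]
18 → extends → [1, 2, 5, 7, 9, 18]
21 → extends → [1, 2, 5, 7, 9, 18, 21]
3 → replaces 5 → [1, 2, 3, 7, 9, 18, 21]
2 → replaces 3 → [1, 2, 2, 7, 9, 18, 21]
Longest non-decreasing subsequence has length 7, so deletions = 17 − 7 = 10.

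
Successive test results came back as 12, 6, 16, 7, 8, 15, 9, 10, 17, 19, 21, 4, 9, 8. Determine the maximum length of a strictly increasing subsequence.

Let dp[i] be the length of the longest such subsequence ending at index i:
i:      1  2  3  4  5  6  7  8  9 10 11 12 13 14
a[i]:  12  6 16  7  8 15  9 10 17 19 21  4  9  8
dp:     1  1  2  2  3  4  4  5  6  7  8  1  4  3
Maximum dp value is 8.

8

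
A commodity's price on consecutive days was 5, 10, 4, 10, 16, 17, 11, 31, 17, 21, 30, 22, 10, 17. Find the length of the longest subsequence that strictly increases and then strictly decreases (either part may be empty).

8

inc[i] = longest strictly increasing subsequence ending at i; dec[i] = longest strictly decreasing subsequence starting at i:
i:      1  2  3  4  5  6  7  8  9 10 11 12 13 14
a[i]:   5 10  4 10 16 17 11 31 17 21 30 22 10 17
inc:    1  2  1  2  3  4  3  5  4  5  6  6  2  4
dec:    2  2  1  1  3  3  2  4  2  2  3  2  1  1
Best peak at i=8 (value 31): inc=5, dec=4, length 5+4−1 = 8.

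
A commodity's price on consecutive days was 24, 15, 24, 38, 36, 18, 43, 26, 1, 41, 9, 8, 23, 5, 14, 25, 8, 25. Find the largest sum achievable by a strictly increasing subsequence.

120

Let S[i] be the best sum of a strictly increasing subsequence ending at i:
i:       1   2   3   4   5   6   7   8   9  10  11  12  13  14  15  16  17  18
a[i]:   24  15  24  38  36  18  43  26   1  41   9   8  23   5  14  25   8  25
S:      24  15  39  77  75  33 120  65   1 118  10   9  56   6  24  81  14  81
Maximum is 120 (e.g. 15 + 24 + 38 + 43).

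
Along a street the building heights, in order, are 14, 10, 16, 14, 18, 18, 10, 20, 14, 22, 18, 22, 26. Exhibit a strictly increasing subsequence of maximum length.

14, 16, 18, 20, 22, 26

Patience tails give the LIS length; then backtrack through the dp parents:
14 → extends → [14]
10 → replaces 14 → [10]
16 → extends → [10, 16]
14 → replaces 16 → [10, 14]
18 → extends → [10, 14, 18]
18 → already a tail → [10, 14, 18]
10 → already a tail → [10, 14, 18]
20 → extends → [10, 14, 18, 20]
14 → already a tail → [10, 14, 18, 20]
22 → extends → [10, 14, 18, 20, 22]
18 → already a tail → [10, 14, 18, 20, 22]
22 → already a tail → [10, 14, 18, 20, 22]
26 → extends → [10, 14, 18, 20, 22, 26]
Length 6; one witness is 14, 16, 18, 20, 22, 26.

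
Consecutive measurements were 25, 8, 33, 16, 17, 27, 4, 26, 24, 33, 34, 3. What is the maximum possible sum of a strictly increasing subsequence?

135

Let S[i] be the best sum of a strictly increasing subsequence ending at i:
i:       1   2   3   4   5   6   7   8   9  10  11  12
a[i]:   25   8  33  16  17  27   4  26  24  33  34   3
S:      25   8  58  24  41  68   4  67  65 101 135   3
Maximum is 135 (e.g. 8 + 16 + 17 + 27 + 33 + 34).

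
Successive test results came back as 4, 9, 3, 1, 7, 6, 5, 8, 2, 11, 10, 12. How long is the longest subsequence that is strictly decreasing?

5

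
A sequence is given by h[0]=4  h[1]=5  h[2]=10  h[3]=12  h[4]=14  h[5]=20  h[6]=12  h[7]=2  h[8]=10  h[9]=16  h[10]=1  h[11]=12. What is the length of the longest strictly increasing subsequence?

Track the smallest tail for each achievable length (strict):
4 → extends → [4]
5 → extends → [4, 5]
10 → extends → [4, 5, 10]
12 → extends → [4, 5, 10, 12]
14 → extends → [4, 5, 10, 12, 14]
20 → extends → [4, 5, 10, 12, 14, 20]
12 → already a tail → [4, 5, 10, 12, 14, 20]
2 → replaces 4 → [2, 5, 10, 12, 14, 20]
10 → already a tail → [2, 5, 10, 12, 14, 20]
16 → replaces 20 → [2, 5, 10, 12, 14, 16]
1 → replaces 2 → [1, 5, 10, 12, 14, 16]
12 → already a tail → [1, 5, 10, 12, 14, 16]
Six tails, so the longest strictly increasing subsequence has length 6 (e.g. 4, 5, 10, 12, 14, 20).

6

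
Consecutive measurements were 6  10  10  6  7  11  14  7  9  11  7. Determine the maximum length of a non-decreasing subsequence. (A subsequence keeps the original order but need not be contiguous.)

Track the smallest tail for each achievable length (allowing ties):
6 → extends → [6]
10 → extends → [6, 10]
10 → extends → [6, 10, 10]
6 → replaces 10 → [6, 6, 10]
7 → replaces 10 → [6, 6, 7]
11 → extends → [6, 6, 7, 11]
14 → extends → [6, 6, 7, 11, 14]
7 → replaces 11 → [6, 6, 7, 7, 14]
9 → replaces 14 → [6, 6, 7, 7, 9]
11 → extends → [6, 6, 7, 7, 9, 11]
7 → replaces 9 → [6, 6, 7, 7, 7, 11]
Six tails, so the longest non-decreasing subsequence has length 6 (e.g. 6, 6, 7, 7, 9, 11).

6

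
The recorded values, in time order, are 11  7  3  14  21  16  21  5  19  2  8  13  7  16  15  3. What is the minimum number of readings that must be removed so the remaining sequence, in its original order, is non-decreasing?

Fewest deletions = n − (longest non-decreasing subsequence).
Patience tails:
11 → extends → [11]
7 → replaces 11 → [7]
3 → replaces 7 → [3]
14 → extends → [3, 14]
21 → extends → [3, 14, 21]
16 → replaces 21 → [3, 14, 16]
21 → extends → [3, 14, 16, 21]
5 → replaces 14 → [3, 5, 16, 21]
19 → replaces 21 → [3, 5, 16, 19]
2 → replaces 3 → [2, 5, 16, 19]
8 → replaces 16 → [2, 5, 8, 19]
13 → replaces 19 → [2, 5, 8, 13]
7 → replaces 8 → [2, 5, 7, 13]
16 → extends → [2, 5, 7, 13, 16]
15 → replaces 16 → [2, 5, 7, 13, 15]
3 → replaces 5 → [2, 3, 7, 13, 15]
Longest non-decreasing subsequence has length 5, so deletions = 16 − 5 = 11.

11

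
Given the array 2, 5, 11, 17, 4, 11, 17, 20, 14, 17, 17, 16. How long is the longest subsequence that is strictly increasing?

5

Track the smallest tail for each achievable length (strict):
2 → extends → [2]
5 → extends → [2, 5]
11 → extends → [2, 5, 11]
17 → extends → [2, 5, 11, 17]
4 → replaces 5 → [2, 4, 11, 17]
11 → already a tail → [2, 4, 11, 17]
17 → already a tail → [2, 4, 11, 17]
20 → extends → [2, 4, 11, 17, 20]
14 → replaces 17 → [2, 4, 11, 14, 20]
17 → replaces 20 → [2, 4, 11, 14, 17]
17 → already a tail → [2, 4, 11, 14, 17]
16 → replaces 17 → [2, 4, 11, 14, 16]
Five tails, so the longest strictly increasing subsequence has length 5 (e.g. 2, 5, 11, 17, 20).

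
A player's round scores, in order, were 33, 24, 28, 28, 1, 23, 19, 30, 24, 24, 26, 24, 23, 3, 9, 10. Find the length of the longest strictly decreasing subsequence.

6

Let dp[i] be the longest strictly decreasing subsequence ending at i:
i:      1  2  3  4  5  6  7  8  9 10 11 12 13 14 15 16
a[i]:  33 24 28 28  1 23 19 30 24 24 26 24 23  3  9 10
dp:     1  2  2  2  3  3  4  2  3  3  3  4  5  6  6  6
Maximum is 6.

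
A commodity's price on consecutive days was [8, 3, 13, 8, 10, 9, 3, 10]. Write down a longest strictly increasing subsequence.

3, 8, 9, 10

Patience tails give the LIS length; then backtrack through the dp parents:
8 → extends → [8]
3 → replaces 8 → [3]
13 → extends → [3, 13]
8 → replaces 13 → [3, 8]
10 → extends → [3, 8, 10]
9 → replaces 10 → [3, 8, 9]
3 → already a tail → [3, 8, 9]
10 → extends → [3, 8, 9, 10]
Length 4; one witness is 3, 8, 9, 10.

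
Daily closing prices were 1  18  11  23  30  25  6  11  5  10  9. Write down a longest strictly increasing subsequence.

Patience tails give the LIS length; then backtrack through the dp parents:
1 → extends → [1]
18 → extends → [1, 18]
11 → replaces 18 → [1, 11]
23 → extends → [1, 11, 23]
30 → extends → [1, 11, 23, 30]
25 → replaces 30 → [1, 11, 23, 25]
6 → replaces 11 → [1, 6, 23, 25]
11 → replaces 23 → [1, 6, 11, 25]
5 → replaces 6 → [1, 5, 11, 25]
10 → replaces 11 → [1, 5, 10, 25]
9 → replaces 10 → [1, 5, 9, 25]
Length 4; one witness is 1, 18, 23, 30.

1, 18, 23, 30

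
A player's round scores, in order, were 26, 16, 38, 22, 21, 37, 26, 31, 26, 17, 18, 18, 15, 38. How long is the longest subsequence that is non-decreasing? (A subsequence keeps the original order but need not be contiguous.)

5

Track the smallest tail for each achievable length (allowing ties):
26 → extends → [26]
16 → replaces 26 → [16]
38 → extends → [16, 38]
22 → replaces 38 → [16, 22]
21 → replaces 22 → [16, 21]
37 → extends → [16, 21, 37]
26 → replaces 37 → [16, 21, 26]
31 → extends → [16, 21, 26, 31]
26 → replaces 31 → [16, 21, 26, 26]
17 → replaces 21 → [16, 17, 26, 26]
18 → replaces 26 → [16, 17, 18, 26]
18 → replaces 26 → [16, 17, 18, 18]
15 → replaces 16 → [15, 17, 18, 18]
38 → extends → [15, 17, 18, 18, 38]
Five tails, so the longest non-decreasing subsequence has length 5 (e.g. 16, 22, 26, 31, 38).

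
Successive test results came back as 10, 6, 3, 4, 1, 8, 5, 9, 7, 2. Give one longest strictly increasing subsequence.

3, 4, 8, 9

Patience tails give the LIS length; then backtrack through the dp parents:
10 → extends → [10]
6 → replaces 10 → [6]
3 → replaces 6 → [3]
4 → extends → [3, 4]
1 → replaces 3 → [1, 4]
8 → extends → [1, 4, 8]
5 → replaces 8 → [1, 4, 5]
9 → extends → [1, 4, 5, 9]
7 → replaces 9 → [1, 4, 5, 7]
2 → replaces 4 → [1, 2, 5, 7]
Length 4; one witness is 3, 4, 8, 9.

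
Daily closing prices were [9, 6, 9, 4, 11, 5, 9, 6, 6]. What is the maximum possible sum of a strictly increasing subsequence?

Let S[i] be the best sum of a strictly increasing subsequence ending at i:
i:      1  2  3  4  5  6  7  8  9
a[i]:   9  6  9  4 11  5  9  6  6
S:      9  6 15  4 26  9 18 15 15
Maximum is 26 (e.g. 6 + 9 + 11).

26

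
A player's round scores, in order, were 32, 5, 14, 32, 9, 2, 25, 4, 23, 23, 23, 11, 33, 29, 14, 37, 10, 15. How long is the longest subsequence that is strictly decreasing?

Negate each value so 'decreasing' becomes 'increasing', then run patience tails on the negated sequence:
-32 → extends → [-32]
-5 → extends → [-32, -5]
-14 → replaces -5 → [-32, -14]
-32 → already a tail → [-32, -14]
-9 → extends → [-32, -14, -9]
-2 → extends → [-32, -14, -9, -2]
-25 → replaces -14 → [-32, -25, -9, -2]
-4 → replaces -2 → [-32, -25, -9, -4]
-23 → replaces -9 → [-32, -25, -23, -4]
-23 → already a tail → [-32, -25, -23, -4]
-23 → already a tail → [-32, -25, -23, -4]
-11 → replaces -4 → [-32, -25, -23, -11]
-33 → replaces -32 → [-33, -25, -23, -11]
-29 → replaces -25 → [-33, -29, -23, -11]
-14 → replaces -11 → [-33, -29, -23, -14]
-37 → replaces -33 → [-37, -29, -23, -14]
-10 → extends → [-37, -29, -23, -14, -10]
-15 → replaces -14 → [-37, -29, -23, -15, -10]
Five tails, so the longest strictly decreasing subsequence of the original has length 5.

5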